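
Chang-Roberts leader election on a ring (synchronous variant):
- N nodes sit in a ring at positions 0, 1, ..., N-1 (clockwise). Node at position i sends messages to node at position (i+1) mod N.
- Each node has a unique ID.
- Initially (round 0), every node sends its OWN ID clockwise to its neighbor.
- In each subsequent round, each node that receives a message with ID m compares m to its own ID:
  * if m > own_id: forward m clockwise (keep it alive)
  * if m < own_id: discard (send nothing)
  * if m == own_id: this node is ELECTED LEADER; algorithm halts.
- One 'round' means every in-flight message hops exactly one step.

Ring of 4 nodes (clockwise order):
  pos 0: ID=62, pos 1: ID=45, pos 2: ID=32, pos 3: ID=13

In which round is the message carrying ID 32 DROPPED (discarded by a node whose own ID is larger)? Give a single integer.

Round 1: pos1(id45) recv 62: fwd; pos2(id32) recv 45: fwd; pos3(id13) recv 32: fwd; pos0(id62) recv 13: drop
Round 2: pos2(id32) recv 62: fwd; pos3(id13) recv 45: fwd; pos0(id62) recv 32: drop
Round 3: pos3(id13) recv 62: fwd; pos0(id62) recv 45: drop
Round 4: pos0(id62) recv 62: ELECTED
Message ID 32 originates at pos 2; dropped at pos 0 in round 2

Answer: 2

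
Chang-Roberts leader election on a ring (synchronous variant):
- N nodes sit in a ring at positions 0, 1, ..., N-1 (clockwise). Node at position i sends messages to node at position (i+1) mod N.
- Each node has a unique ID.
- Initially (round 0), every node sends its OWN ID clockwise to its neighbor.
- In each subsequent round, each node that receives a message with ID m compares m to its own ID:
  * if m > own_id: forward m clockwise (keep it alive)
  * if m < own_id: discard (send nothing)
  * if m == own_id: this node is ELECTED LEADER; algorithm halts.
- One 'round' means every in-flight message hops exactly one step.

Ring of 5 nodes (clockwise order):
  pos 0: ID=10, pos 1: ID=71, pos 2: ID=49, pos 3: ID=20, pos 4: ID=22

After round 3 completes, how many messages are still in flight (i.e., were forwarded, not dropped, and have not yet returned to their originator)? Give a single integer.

Answer: 2

Derivation:
Round 1: pos1(id71) recv 10: drop; pos2(id49) recv 71: fwd; pos3(id20) recv 49: fwd; pos4(id22) recv 20: drop; pos0(id10) recv 22: fwd
Round 2: pos3(id20) recv 71: fwd; pos4(id22) recv 49: fwd; pos1(id71) recv 22: drop
Round 3: pos4(id22) recv 71: fwd; pos0(id10) recv 49: fwd
After round 3: 2 messages still in flight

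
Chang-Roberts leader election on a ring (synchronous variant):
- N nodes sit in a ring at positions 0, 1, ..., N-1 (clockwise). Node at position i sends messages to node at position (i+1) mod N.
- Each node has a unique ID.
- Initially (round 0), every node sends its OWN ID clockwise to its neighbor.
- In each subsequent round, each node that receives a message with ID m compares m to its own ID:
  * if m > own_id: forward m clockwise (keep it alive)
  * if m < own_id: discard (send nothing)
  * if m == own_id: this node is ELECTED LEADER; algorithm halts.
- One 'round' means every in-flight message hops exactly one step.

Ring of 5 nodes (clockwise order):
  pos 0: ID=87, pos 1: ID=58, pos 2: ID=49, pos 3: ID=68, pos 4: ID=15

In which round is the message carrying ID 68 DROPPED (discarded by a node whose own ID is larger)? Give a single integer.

Answer: 2

Derivation:
Round 1: pos1(id58) recv 87: fwd; pos2(id49) recv 58: fwd; pos3(id68) recv 49: drop; pos4(id15) recv 68: fwd; pos0(id87) recv 15: drop
Round 2: pos2(id49) recv 87: fwd; pos3(id68) recv 58: drop; pos0(id87) recv 68: drop
Round 3: pos3(id68) recv 87: fwd
Round 4: pos4(id15) recv 87: fwd
Round 5: pos0(id87) recv 87: ELECTED
Message ID 68 originates at pos 3; dropped at pos 0 in round 2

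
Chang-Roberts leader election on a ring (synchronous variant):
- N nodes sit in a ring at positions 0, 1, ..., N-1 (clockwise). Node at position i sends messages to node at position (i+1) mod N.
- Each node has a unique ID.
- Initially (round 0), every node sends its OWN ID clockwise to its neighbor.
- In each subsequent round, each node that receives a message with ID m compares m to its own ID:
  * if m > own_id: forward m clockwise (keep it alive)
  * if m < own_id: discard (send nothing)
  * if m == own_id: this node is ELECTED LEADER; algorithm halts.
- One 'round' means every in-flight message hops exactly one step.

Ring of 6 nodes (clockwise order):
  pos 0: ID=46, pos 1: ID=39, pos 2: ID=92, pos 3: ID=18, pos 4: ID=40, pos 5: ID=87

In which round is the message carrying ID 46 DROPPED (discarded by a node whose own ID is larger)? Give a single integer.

Round 1: pos1(id39) recv 46: fwd; pos2(id92) recv 39: drop; pos3(id18) recv 92: fwd; pos4(id40) recv 18: drop; pos5(id87) recv 40: drop; pos0(id46) recv 87: fwd
Round 2: pos2(id92) recv 46: drop; pos4(id40) recv 92: fwd; pos1(id39) recv 87: fwd
Round 3: pos5(id87) recv 92: fwd; pos2(id92) recv 87: drop
Round 4: pos0(id46) recv 92: fwd
Round 5: pos1(id39) recv 92: fwd
Round 6: pos2(id92) recv 92: ELECTED
Message ID 46 originates at pos 0; dropped at pos 2 in round 2

Answer: 2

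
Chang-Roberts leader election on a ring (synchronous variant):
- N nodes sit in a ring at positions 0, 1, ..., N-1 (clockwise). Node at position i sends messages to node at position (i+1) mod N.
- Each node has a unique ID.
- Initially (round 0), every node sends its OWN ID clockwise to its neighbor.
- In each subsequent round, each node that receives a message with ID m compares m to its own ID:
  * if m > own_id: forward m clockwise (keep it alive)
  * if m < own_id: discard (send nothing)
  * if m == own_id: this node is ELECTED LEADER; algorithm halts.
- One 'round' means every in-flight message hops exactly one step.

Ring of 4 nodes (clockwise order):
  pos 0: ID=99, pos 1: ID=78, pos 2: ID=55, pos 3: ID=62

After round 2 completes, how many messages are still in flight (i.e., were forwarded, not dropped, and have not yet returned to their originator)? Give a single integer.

Answer: 2

Derivation:
Round 1: pos1(id78) recv 99: fwd; pos2(id55) recv 78: fwd; pos3(id62) recv 55: drop; pos0(id99) recv 62: drop
Round 2: pos2(id55) recv 99: fwd; pos3(id62) recv 78: fwd
After round 2: 2 messages still in flight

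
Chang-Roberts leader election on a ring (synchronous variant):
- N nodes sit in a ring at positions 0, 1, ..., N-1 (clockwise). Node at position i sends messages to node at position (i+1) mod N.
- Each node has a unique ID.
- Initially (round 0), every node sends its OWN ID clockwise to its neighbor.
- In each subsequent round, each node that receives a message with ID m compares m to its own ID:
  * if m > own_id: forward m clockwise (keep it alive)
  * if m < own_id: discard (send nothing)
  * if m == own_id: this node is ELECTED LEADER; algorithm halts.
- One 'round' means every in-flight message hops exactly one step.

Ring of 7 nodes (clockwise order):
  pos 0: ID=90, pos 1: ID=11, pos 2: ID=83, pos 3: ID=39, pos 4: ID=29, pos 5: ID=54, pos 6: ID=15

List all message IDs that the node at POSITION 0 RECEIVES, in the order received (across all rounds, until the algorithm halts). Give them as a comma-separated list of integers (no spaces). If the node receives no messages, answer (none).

Answer: 15,54,83,90

Derivation:
Round 1: pos1(id11) recv 90: fwd; pos2(id83) recv 11: drop; pos3(id39) recv 83: fwd; pos4(id29) recv 39: fwd; pos5(id54) recv 29: drop; pos6(id15) recv 54: fwd; pos0(id90) recv 15: drop
Round 2: pos2(id83) recv 90: fwd; pos4(id29) recv 83: fwd; pos5(id54) recv 39: drop; pos0(id90) recv 54: drop
Round 3: pos3(id39) recv 90: fwd; pos5(id54) recv 83: fwd
Round 4: pos4(id29) recv 90: fwd; pos6(id15) recv 83: fwd
Round 5: pos5(id54) recv 90: fwd; pos0(id90) recv 83: drop
Round 6: pos6(id15) recv 90: fwd
Round 7: pos0(id90) recv 90: ELECTED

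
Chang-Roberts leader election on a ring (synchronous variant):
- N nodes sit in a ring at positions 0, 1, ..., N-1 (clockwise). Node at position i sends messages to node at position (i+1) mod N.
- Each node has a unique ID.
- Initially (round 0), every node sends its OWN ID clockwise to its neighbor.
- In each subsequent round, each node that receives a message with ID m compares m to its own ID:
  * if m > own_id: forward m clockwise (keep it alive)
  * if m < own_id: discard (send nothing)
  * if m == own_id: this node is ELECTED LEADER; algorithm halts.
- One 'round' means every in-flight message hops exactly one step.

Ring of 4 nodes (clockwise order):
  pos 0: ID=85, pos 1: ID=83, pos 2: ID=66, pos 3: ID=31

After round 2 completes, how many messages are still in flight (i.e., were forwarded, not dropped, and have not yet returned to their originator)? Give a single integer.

Answer: 2

Derivation:
Round 1: pos1(id83) recv 85: fwd; pos2(id66) recv 83: fwd; pos3(id31) recv 66: fwd; pos0(id85) recv 31: drop
Round 2: pos2(id66) recv 85: fwd; pos3(id31) recv 83: fwd; pos0(id85) recv 66: drop
After round 2: 2 messages still in flight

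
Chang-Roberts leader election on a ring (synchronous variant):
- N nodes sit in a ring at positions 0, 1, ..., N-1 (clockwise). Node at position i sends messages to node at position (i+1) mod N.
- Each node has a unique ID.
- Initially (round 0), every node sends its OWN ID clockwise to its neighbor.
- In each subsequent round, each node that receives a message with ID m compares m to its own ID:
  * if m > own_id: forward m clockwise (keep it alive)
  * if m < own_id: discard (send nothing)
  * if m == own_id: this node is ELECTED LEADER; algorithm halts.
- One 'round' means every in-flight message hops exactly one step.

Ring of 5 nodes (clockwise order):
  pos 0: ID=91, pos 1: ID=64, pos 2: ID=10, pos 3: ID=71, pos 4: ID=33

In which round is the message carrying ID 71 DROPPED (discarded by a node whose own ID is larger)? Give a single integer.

Round 1: pos1(id64) recv 91: fwd; pos2(id10) recv 64: fwd; pos3(id71) recv 10: drop; pos4(id33) recv 71: fwd; pos0(id91) recv 33: drop
Round 2: pos2(id10) recv 91: fwd; pos3(id71) recv 64: drop; pos0(id91) recv 71: drop
Round 3: pos3(id71) recv 91: fwd
Round 4: pos4(id33) recv 91: fwd
Round 5: pos0(id91) recv 91: ELECTED
Message ID 71 originates at pos 3; dropped at pos 0 in round 2

Answer: 2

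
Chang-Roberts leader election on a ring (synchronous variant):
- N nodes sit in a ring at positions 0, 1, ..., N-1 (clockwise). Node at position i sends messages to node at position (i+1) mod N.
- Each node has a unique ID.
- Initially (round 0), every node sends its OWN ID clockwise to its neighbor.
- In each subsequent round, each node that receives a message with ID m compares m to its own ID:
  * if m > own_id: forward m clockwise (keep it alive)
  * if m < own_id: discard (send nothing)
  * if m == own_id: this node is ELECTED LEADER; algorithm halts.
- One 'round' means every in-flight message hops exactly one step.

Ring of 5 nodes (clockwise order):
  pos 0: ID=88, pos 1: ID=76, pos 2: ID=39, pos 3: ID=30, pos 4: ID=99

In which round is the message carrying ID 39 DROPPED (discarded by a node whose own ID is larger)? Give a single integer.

Answer: 2

Derivation:
Round 1: pos1(id76) recv 88: fwd; pos2(id39) recv 76: fwd; pos3(id30) recv 39: fwd; pos4(id99) recv 30: drop; pos0(id88) recv 99: fwd
Round 2: pos2(id39) recv 88: fwd; pos3(id30) recv 76: fwd; pos4(id99) recv 39: drop; pos1(id76) recv 99: fwd
Round 3: pos3(id30) recv 88: fwd; pos4(id99) recv 76: drop; pos2(id39) recv 99: fwd
Round 4: pos4(id99) recv 88: drop; pos3(id30) recv 99: fwd
Round 5: pos4(id99) recv 99: ELECTED
Message ID 39 originates at pos 2; dropped at pos 4 in round 2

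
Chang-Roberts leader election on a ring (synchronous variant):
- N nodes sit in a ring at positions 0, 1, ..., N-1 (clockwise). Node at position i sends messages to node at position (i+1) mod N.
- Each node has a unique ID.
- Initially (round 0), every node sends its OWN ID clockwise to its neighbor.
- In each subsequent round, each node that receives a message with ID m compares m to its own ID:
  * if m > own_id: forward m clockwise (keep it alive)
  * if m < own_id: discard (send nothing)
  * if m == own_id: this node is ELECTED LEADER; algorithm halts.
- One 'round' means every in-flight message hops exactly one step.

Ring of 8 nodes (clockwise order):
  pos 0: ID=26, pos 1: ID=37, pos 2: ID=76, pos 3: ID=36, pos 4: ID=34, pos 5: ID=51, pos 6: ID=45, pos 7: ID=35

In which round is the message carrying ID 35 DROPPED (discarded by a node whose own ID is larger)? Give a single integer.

Round 1: pos1(id37) recv 26: drop; pos2(id76) recv 37: drop; pos3(id36) recv 76: fwd; pos4(id34) recv 36: fwd; pos5(id51) recv 34: drop; pos6(id45) recv 51: fwd; pos7(id35) recv 45: fwd; pos0(id26) recv 35: fwd
Round 2: pos4(id34) recv 76: fwd; pos5(id51) recv 36: drop; pos7(id35) recv 51: fwd; pos0(id26) recv 45: fwd; pos1(id37) recv 35: drop
Round 3: pos5(id51) recv 76: fwd; pos0(id26) recv 51: fwd; pos1(id37) recv 45: fwd
Round 4: pos6(id45) recv 76: fwd; pos1(id37) recv 51: fwd; pos2(id76) recv 45: drop
Round 5: pos7(id35) recv 76: fwd; pos2(id76) recv 51: drop
Round 6: pos0(id26) recv 76: fwd
Round 7: pos1(id37) recv 76: fwd
Round 8: pos2(id76) recv 76: ELECTED
Message ID 35 originates at pos 7; dropped at pos 1 in round 2

Answer: 2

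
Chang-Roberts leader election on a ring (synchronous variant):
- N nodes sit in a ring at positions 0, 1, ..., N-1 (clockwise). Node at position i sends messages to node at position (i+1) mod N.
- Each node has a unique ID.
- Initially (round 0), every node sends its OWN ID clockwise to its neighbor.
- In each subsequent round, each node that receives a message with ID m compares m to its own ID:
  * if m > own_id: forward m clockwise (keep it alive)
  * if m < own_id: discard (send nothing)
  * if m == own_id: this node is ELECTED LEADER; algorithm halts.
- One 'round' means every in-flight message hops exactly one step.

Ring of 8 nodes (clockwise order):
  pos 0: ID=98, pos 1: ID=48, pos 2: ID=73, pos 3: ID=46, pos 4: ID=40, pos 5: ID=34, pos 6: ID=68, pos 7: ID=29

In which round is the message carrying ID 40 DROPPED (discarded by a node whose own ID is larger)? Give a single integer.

Answer: 2

Derivation:
Round 1: pos1(id48) recv 98: fwd; pos2(id73) recv 48: drop; pos3(id46) recv 73: fwd; pos4(id40) recv 46: fwd; pos5(id34) recv 40: fwd; pos6(id68) recv 34: drop; pos7(id29) recv 68: fwd; pos0(id98) recv 29: drop
Round 2: pos2(id73) recv 98: fwd; pos4(id40) recv 73: fwd; pos5(id34) recv 46: fwd; pos6(id68) recv 40: drop; pos0(id98) recv 68: drop
Round 3: pos3(id46) recv 98: fwd; pos5(id34) recv 73: fwd; pos6(id68) recv 46: drop
Round 4: pos4(id40) recv 98: fwd; pos6(id68) recv 73: fwd
Round 5: pos5(id34) recv 98: fwd; pos7(id29) recv 73: fwd
Round 6: pos6(id68) recv 98: fwd; pos0(id98) recv 73: drop
Round 7: pos7(id29) recv 98: fwd
Round 8: pos0(id98) recv 98: ELECTED
Message ID 40 originates at pos 4; dropped at pos 6 in round 2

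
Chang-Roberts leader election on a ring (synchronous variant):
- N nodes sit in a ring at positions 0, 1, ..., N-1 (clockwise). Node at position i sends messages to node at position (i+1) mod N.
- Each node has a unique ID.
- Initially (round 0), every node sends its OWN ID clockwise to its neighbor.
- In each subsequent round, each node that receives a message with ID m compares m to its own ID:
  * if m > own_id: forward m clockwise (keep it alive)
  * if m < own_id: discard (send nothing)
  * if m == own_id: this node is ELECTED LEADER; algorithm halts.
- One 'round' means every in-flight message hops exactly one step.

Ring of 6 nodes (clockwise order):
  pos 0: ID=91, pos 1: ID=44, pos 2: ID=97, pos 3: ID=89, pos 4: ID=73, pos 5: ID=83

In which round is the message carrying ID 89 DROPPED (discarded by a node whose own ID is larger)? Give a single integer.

Round 1: pos1(id44) recv 91: fwd; pos2(id97) recv 44: drop; pos3(id89) recv 97: fwd; pos4(id73) recv 89: fwd; pos5(id83) recv 73: drop; pos0(id91) recv 83: drop
Round 2: pos2(id97) recv 91: drop; pos4(id73) recv 97: fwd; pos5(id83) recv 89: fwd
Round 3: pos5(id83) recv 97: fwd; pos0(id91) recv 89: drop
Round 4: pos0(id91) recv 97: fwd
Round 5: pos1(id44) recv 97: fwd
Round 6: pos2(id97) recv 97: ELECTED
Message ID 89 originates at pos 3; dropped at pos 0 in round 3

Answer: 3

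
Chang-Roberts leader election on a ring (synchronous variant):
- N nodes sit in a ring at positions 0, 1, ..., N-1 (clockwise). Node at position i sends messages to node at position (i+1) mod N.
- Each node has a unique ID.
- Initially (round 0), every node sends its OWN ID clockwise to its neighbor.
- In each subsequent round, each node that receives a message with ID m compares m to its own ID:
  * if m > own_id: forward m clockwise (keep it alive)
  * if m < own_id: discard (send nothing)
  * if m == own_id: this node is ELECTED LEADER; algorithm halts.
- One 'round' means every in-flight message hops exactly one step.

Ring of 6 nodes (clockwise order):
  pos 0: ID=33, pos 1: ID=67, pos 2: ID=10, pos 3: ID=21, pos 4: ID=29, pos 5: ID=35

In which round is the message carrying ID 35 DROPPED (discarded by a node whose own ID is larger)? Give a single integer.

Answer: 2

Derivation:
Round 1: pos1(id67) recv 33: drop; pos2(id10) recv 67: fwd; pos3(id21) recv 10: drop; pos4(id29) recv 21: drop; pos5(id35) recv 29: drop; pos0(id33) recv 35: fwd
Round 2: pos3(id21) recv 67: fwd; pos1(id67) recv 35: drop
Round 3: pos4(id29) recv 67: fwd
Round 4: pos5(id35) recv 67: fwd
Round 5: pos0(id33) recv 67: fwd
Round 6: pos1(id67) recv 67: ELECTED
Message ID 35 originates at pos 5; dropped at pos 1 in round 2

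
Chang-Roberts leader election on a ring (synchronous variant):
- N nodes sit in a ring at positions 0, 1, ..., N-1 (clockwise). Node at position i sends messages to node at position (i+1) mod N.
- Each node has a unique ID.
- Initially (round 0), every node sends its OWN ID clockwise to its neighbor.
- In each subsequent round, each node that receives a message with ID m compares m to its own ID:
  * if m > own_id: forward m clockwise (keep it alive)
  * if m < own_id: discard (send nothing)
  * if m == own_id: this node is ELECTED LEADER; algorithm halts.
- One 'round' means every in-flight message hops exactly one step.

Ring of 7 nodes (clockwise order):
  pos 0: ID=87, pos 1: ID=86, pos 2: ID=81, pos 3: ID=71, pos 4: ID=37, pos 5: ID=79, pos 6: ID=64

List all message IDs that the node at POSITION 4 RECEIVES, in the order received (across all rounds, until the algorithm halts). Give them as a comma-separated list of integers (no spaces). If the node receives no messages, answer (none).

Answer: 71,81,86,87

Derivation:
Round 1: pos1(id86) recv 87: fwd; pos2(id81) recv 86: fwd; pos3(id71) recv 81: fwd; pos4(id37) recv 71: fwd; pos5(id79) recv 37: drop; pos6(id64) recv 79: fwd; pos0(id87) recv 64: drop
Round 2: pos2(id81) recv 87: fwd; pos3(id71) recv 86: fwd; pos4(id37) recv 81: fwd; pos5(id79) recv 71: drop; pos0(id87) recv 79: drop
Round 3: pos3(id71) recv 87: fwd; pos4(id37) recv 86: fwd; pos5(id79) recv 81: fwd
Round 4: pos4(id37) recv 87: fwd; pos5(id79) recv 86: fwd; pos6(id64) recv 81: fwd
Round 5: pos5(id79) recv 87: fwd; pos6(id64) recv 86: fwd; pos0(id87) recv 81: drop
Round 6: pos6(id64) recv 87: fwd; pos0(id87) recv 86: drop
Round 7: pos0(id87) recv 87: ELECTED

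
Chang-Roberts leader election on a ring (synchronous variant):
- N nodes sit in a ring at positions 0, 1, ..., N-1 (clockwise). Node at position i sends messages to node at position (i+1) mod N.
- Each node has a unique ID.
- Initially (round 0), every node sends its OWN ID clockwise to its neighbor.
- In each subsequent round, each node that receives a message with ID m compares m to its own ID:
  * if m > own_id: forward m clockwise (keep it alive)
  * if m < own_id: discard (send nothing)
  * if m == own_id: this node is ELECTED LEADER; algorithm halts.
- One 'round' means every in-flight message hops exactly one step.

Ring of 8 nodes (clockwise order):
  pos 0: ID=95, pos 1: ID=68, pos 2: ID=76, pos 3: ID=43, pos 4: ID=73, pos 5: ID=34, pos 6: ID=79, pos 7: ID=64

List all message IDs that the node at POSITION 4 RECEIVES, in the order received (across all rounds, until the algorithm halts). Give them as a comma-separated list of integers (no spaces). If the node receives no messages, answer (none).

Round 1: pos1(id68) recv 95: fwd; pos2(id76) recv 68: drop; pos3(id43) recv 76: fwd; pos4(id73) recv 43: drop; pos5(id34) recv 73: fwd; pos6(id79) recv 34: drop; pos7(id64) recv 79: fwd; pos0(id95) recv 64: drop
Round 2: pos2(id76) recv 95: fwd; pos4(id73) recv 76: fwd; pos6(id79) recv 73: drop; pos0(id95) recv 79: drop
Round 3: pos3(id43) recv 95: fwd; pos5(id34) recv 76: fwd
Round 4: pos4(id73) recv 95: fwd; pos6(id79) recv 76: drop
Round 5: pos5(id34) recv 95: fwd
Round 6: pos6(id79) recv 95: fwd
Round 7: pos7(id64) recv 95: fwd
Round 8: pos0(id95) recv 95: ELECTED

Answer: 43,76,95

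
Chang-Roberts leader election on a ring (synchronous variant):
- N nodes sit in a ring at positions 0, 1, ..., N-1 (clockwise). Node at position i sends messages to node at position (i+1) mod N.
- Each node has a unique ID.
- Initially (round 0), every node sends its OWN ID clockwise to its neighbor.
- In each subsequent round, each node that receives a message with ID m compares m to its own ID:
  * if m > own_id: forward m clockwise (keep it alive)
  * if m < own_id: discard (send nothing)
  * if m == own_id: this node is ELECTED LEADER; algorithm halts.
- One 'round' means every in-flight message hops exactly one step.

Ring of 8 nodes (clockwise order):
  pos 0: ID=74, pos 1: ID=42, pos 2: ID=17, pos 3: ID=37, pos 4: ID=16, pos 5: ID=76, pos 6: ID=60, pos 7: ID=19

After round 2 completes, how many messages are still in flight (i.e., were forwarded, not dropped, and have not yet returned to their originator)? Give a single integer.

Round 1: pos1(id42) recv 74: fwd; pos2(id17) recv 42: fwd; pos3(id37) recv 17: drop; pos4(id16) recv 37: fwd; pos5(id76) recv 16: drop; pos6(id60) recv 76: fwd; pos7(id19) recv 60: fwd; pos0(id74) recv 19: drop
Round 2: pos2(id17) recv 74: fwd; pos3(id37) recv 42: fwd; pos5(id76) recv 37: drop; pos7(id19) recv 76: fwd; pos0(id74) recv 60: drop
After round 2: 3 messages still in flight

Answer: 3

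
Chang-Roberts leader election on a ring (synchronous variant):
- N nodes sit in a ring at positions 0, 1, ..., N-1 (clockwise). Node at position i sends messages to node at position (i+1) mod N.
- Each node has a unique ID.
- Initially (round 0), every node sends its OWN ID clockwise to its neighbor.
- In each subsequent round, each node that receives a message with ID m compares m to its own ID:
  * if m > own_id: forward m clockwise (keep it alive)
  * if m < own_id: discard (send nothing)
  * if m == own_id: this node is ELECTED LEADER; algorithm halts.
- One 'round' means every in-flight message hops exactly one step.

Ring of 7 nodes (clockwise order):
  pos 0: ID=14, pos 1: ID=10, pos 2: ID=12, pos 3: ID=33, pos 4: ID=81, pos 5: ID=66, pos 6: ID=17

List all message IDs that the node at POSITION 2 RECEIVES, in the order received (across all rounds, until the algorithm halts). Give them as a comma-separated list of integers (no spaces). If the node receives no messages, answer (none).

Answer: 10,14,17,66,81

Derivation:
Round 1: pos1(id10) recv 14: fwd; pos2(id12) recv 10: drop; pos3(id33) recv 12: drop; pos4(id81) recv 33: drop; pos5(id66) recv 81: fwd; pos6(id17) recv 66: fwd; pos0(id14) recv 17: fwd
Round 2: pos2(id12) recv 14: fwd; pos6(id17) recv 81: fwd; pos0(id14) recv 66: fwd; pos1(id10) recv 17: fwd
Round 3: pos3(id33) recv 14: drop; pos0(id14) recv 81: fwd; pos1(id10) recv 66: fwd; pos2(id12) recv 17: fwd
Round 4: pos1(id10) recv 81: fwd; pos2(id12) recv 66: fwd; pos3(id33) recv 17: drop
Round 5: pos2(id12) recv 81: fwd; pos3(id33) recv 66: fwd
Round 6: pos3(id33) recv 81: fwd; pos4(id81) recv 66: drop
Round 7: pos4(id81) recv 81: ELECTED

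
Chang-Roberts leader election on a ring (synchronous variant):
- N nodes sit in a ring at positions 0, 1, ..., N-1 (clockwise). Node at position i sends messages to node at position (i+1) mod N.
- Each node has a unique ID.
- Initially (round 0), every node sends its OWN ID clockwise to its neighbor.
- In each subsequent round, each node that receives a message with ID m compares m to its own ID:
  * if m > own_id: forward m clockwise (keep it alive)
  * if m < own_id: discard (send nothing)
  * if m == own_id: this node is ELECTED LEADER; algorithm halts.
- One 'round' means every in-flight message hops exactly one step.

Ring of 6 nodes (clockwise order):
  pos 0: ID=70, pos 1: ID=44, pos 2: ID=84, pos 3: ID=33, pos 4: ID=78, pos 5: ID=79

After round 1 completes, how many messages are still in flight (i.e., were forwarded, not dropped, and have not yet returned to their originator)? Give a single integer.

Answer: 3

Derivation:
Round 1: pos1(id44) recv 70: fwd; pos2(id84) recv 44: drop; pos3(id33) recv 84: fwd; pos4(id78) recv 33: drop; pos5(id79) recv 78: drop; pos0(id70) recv 79: fwd
After round 1: 3 messages still in flight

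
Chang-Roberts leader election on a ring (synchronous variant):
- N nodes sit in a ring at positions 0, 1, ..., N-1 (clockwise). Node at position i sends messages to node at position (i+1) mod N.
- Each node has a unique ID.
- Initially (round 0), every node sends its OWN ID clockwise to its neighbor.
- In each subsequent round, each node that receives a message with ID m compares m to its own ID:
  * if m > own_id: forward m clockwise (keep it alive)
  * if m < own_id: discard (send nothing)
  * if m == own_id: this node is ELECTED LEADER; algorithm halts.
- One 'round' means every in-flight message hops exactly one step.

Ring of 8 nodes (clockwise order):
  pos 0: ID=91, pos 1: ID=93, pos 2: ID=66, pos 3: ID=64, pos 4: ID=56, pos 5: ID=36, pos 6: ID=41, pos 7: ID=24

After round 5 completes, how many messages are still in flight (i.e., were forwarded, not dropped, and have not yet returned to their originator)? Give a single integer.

Round 1: pos1(id93) recv 91: drop; pos2(id66) recv 93: fwd; pos3(id64) recv 66: fwd; pos4(id56) recv 64: fwd; pos5(id36) recv 56: fwd; pos6(id41) recv 36: drop; pos7(id24) recv 41: fwd; pos0(id91) recv 24: drop
Round 2: pos3(id64) recv 93: fwd; pos4(id56) recv 66: fwd; pos5(id36) recv 64: fwd; pos6(id41) recv 56: fwd; pos0(id91) recv 41: drop
Round 3: pos4(id56) recv 93: fwd; pos5(id36) recv 66: fwd; pos6(id41) recv 64: fwd; pos7(id24) recv 56: fwd
Round 4: pos5(id36) recv 93: fwd; pos6(id41) recv 66: fwd; pos7(id24) recv 64: fwd; pos0(id91) recv 56: drop
Round 5: pos6(id41) recv 93: fwd; pos7(id24) recv 66: fwd; pos0(id91) recv 64: drop
After round 5: 2 messages still in flight

Answer: 2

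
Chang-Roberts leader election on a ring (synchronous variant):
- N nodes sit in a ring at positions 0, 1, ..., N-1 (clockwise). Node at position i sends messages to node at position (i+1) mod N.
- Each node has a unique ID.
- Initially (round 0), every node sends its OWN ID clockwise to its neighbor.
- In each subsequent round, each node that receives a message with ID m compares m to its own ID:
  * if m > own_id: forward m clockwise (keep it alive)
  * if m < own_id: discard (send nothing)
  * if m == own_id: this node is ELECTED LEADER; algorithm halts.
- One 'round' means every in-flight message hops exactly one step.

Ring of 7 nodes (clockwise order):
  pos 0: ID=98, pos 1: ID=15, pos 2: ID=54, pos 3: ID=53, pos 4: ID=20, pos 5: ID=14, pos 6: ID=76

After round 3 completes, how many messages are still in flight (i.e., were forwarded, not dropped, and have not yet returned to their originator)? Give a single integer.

Answer: 2

Derivation:
Round 1: pos1(id15) recv 98: fwd; pos2(id54) recv 15: drop; pos3(id53) recv 54: fwd; pos4(id20) recv 53: fwd; pos5(id14) recv 20: fwd; pos6(id76) recv 14: drop; pos0(id98) recv 76: drop
Round 2: pos2(id54) recv 98: fwd; pos4(id20) recv 54: fwd; pos5(id14) recv 53: fwd; pos6(id76) recv 20: drop
Round 3: pos3(id53) recv 98: fwd; pos5(id14) recv 54: fwd; pos6(id76) recv 53: drop
After round 3: 2 messages still in flight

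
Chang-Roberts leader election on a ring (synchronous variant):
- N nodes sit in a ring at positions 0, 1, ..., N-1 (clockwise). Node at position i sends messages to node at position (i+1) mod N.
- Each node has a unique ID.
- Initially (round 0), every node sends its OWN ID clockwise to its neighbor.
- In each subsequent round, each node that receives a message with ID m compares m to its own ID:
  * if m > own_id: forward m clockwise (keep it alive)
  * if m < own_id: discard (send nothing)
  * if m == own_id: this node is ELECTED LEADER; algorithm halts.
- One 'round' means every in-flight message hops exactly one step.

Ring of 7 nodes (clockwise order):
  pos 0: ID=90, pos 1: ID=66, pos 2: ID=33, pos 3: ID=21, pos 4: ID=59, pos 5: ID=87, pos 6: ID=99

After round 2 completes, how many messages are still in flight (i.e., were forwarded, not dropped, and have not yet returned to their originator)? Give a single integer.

Round 1: pos1(id66) recv 90: fwd; pos2(id33) recv 66: fwd; pos3(id21) recv 33: fwd; pos4(id59) recv 21: drop; pos5(id87) recv 59: drop; pos6(id99) recv 87: drop; pos0(id90) recv 99: fwd
Round 2: pos2(id33) recv 90: fwd; pos3(id21) recv 66: fwd; pos4(id59) recv 33: drop; pos1(id66) recv 99: fwd
After round 2: 3 messages still in flight

Answer: 3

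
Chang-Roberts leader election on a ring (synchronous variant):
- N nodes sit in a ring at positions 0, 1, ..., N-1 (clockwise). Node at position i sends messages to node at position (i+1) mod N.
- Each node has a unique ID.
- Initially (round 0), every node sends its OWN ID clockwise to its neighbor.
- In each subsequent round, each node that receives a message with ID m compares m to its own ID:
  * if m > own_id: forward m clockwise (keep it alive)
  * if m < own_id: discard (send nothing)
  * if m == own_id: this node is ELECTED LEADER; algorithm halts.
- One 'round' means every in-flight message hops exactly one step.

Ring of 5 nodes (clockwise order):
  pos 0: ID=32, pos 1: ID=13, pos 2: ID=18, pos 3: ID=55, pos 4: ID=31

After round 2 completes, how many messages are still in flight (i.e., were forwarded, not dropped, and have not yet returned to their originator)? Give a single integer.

Round 1: pos1(id13) recv 32: fwd; pos2(id18) recv 13: drop; pos3(id55) recv 18: drop; pos4(id31) recv 55: fwd; pos0(id32) recv 31: drop
Round 2: pos2(id18) recv 32: fwd; pos0(id32) recv 55: fwd
After round 2: 2 messages still in flight

Answer: 2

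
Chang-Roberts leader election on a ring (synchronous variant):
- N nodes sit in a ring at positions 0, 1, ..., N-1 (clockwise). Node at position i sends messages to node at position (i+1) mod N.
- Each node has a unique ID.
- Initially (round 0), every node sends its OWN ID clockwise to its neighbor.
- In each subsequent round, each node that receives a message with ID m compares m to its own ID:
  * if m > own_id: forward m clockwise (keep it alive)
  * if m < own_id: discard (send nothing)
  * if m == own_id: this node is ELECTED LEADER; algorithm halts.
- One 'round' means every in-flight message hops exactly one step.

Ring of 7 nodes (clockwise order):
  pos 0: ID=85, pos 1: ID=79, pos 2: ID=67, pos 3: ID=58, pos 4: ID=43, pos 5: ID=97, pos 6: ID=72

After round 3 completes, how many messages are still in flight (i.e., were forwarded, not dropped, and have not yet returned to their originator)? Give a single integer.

Answer: 3

Derivation:
Round 1: pos1(id79) recv 85: fwd; pos2(id67) recv 79: fwd; pos3(id58) recv 67: fwd; pos4(id43) recv 58: fwd; pos5(id97) recv 43: drop; pos6(id72) recv 97: fwd; pos0(id85) recv 72: drop
Round 2: pos2(id67) recv 85: fwd; pos3(id58) recv 79: fwd; pos4(id43) recv 67: fwd; pos5(id97) recv 58: drop; pos0(id85) recv 97: fwd
Round 3: pos3(id58) recv 85: fwd; pos4(id43) recv 79: fwd; pos5(id97) recv 67: drop; pos1(id79) recv 97: fwd
After round 3: 3 messages still in flight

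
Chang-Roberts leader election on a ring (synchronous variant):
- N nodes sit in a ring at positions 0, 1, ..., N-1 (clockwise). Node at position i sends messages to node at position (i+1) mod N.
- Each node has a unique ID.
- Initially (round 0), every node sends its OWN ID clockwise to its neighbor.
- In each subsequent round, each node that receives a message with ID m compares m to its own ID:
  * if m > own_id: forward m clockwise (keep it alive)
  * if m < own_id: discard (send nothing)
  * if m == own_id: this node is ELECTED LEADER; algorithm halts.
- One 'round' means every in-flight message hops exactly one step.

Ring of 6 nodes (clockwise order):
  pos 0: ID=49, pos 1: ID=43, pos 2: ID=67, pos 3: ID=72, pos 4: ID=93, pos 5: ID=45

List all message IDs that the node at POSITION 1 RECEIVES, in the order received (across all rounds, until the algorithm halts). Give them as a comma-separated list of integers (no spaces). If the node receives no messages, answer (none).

Round 1: pos1(id43) recv 49: fwd; pos2(id67) recv 43: drop; pos3(id72) recv 67: drop; pos4(id93) recv 72: drop; pos5(id45) recv 93: fwd; pos0(id49) recv 45: drop
Round 2: pos2(id67) recv 49: drop; pos0(id49) recv 93: fwd
Round 3: pos1(id43) recv 93: fwd
Round 4: pos2(id67) recv 93: fwd
Round 5: pos3(id72) recv 93: fwd
Round 6: pos4(id93) recv 93: ELECTED

Answer: 49,93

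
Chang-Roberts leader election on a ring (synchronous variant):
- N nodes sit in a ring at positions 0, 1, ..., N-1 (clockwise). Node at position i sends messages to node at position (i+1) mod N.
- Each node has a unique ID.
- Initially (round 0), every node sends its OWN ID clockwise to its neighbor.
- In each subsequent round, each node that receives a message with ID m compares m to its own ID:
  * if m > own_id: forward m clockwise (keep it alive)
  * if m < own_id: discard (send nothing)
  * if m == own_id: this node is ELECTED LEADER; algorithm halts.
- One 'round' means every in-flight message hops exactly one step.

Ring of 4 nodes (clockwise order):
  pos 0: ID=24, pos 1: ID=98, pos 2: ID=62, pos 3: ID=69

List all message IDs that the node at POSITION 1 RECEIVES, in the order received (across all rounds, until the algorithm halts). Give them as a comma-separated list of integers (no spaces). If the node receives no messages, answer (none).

Round 1: pos1(id98) recv 24: drop; pos2(id62) recv 98: fwd; pos3(id69) recv 62: drop; pos0(id24) recv 69: fwd
Round 2: pos3(id69) recv 98: fwd; pos1(id98) recv 69: drop
Round 3: pos0(id24) recv 98: fwd
Round 4: pos1(id98) recv 98: ELECTED

Answer: 24,69,98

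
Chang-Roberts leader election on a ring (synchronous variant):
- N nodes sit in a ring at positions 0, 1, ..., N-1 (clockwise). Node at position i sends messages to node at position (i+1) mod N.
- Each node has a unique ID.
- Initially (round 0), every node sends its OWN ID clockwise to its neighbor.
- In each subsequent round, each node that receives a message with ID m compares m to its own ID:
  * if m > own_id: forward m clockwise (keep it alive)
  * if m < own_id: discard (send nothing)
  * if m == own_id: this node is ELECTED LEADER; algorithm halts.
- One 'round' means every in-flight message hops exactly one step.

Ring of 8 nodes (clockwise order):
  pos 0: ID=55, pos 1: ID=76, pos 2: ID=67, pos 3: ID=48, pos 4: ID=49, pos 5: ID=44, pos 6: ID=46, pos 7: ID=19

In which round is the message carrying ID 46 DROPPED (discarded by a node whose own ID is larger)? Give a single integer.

Round 1: pos1(id76) recv 55: drop; pos2(id67) recv 76: fwd; pos3(id48) recv 67: fwd; pos4(id49) recv 48: drop; pos5(id44) recv 49: fwd; pos6(id46) recv 44: drop; pos7(id19) recv 46: fwd; pos0(id55) recv 19: drop
Round 2: pos3(id48) recv 76: fwd; pos4(id49) recv 67: fwd; pos6(id46) recv 49: fwd; pos0(id55) recv 46: drop
Round 3: pos4(id49) recv 76: fwd; pos5(id44) recv 67: fwd; pos7(id19) recv 49: fwd
Round 4: pos5(id44) recv 76: fwd; pos6(id46) recv 67: fwd; pos0(id55) recv 49: drop
Round 5: pos6(id46) recv 76: fwd; pos7(id19) recv 67: fwd
Round 6: pos7(id19) recv 76: fwd; pos0(id55) recv 67: fwd
Round 7: pos0(id55) recv 76: fwd; pos1(id76) recv 67: drop
Round 8: pos1(id76) recv 76: ELECTED
Message ID 46 originates at pos 6; dropped at pos 0 in round 2

Answer: 2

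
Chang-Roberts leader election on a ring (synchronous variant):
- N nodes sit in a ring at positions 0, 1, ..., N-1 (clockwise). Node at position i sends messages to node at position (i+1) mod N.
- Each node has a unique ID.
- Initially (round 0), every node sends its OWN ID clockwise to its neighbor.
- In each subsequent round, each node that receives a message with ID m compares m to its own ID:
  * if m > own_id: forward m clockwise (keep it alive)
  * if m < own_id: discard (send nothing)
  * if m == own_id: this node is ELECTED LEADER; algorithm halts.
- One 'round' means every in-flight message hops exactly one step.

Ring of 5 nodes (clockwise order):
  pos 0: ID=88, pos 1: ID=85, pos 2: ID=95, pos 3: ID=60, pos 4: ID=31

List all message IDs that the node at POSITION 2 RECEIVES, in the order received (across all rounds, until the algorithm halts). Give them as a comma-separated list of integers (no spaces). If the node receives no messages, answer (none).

Round 1: pos1(id85) recv 88: fwd; pos2(id95) recv 85: drop; pos3(id60) recv 95: fwd; pos4(id31) recv 60: fwd; pos0(id88) recv 31: drop
Round 2: pos2(id95) recv 88: drop; pos4(id31) recv 95: fwd; pos0(id88) recv 60: drop
Round 3: pos0(id88) recv 95: fwd
Round 4: pos1(id85) recv 95: fwd
Round 5: pos2(id95) recv 95: ELECTED

Answer: 85,88,95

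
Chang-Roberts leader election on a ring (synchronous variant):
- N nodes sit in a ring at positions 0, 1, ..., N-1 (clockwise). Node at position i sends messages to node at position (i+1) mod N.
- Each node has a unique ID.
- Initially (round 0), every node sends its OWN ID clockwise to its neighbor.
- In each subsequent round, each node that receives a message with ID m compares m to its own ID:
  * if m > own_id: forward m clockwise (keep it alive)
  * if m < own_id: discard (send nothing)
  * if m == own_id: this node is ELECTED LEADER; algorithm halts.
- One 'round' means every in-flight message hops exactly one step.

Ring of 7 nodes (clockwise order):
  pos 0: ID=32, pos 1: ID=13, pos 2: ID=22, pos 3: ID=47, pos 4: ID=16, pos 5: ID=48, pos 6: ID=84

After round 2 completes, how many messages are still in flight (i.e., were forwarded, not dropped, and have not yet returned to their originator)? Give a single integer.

Round 1: pos1(id13) recv 32: fwd; pos2(id22) recv 13: drop; pos3(id47) recv 22: drop; pos4(id16) recv 47: fwd; pos5(id48) recv 16: drop; pos6(id84) recv 48: drop; pos0(id32) recv 84: fwd
Round 2: pos2(id22) recv 32: fwd; pos5(id48) recv 47: drop; pos1(id13) recv 84: fwd
After round 2: 2 messages still in flight

Answer: 2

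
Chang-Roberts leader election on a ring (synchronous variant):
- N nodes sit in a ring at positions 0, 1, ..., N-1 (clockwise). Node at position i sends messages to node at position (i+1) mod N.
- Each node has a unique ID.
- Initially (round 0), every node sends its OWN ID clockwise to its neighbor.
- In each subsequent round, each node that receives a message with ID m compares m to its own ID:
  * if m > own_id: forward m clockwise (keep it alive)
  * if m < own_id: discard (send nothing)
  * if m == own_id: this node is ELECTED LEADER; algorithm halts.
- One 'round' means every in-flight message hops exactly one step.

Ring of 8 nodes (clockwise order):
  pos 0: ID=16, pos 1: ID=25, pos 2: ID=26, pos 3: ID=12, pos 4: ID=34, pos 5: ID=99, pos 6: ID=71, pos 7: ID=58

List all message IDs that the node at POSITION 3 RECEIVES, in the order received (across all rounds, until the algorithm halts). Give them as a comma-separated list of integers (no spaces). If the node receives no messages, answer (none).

Answer: 26,58,71,99

Derivation:
Round 1: pos1(id25) recv 16: drop; pos2(id26) recv 25: drop; pos3(id12) recv 26: fwd; pos4(id34) recv 12: drop; pos5(id99) recv 34: drop; pos6(id71) recv 99: fwd; pos7(id58) recv 71: fwd; pos0(id16) recv 58: fwd
Round 2: pos4(id34) recv 26: drop; pos7(id58) recv 99: fwd; pos0(id16) recv 71: fwd; pos1(id25) recv 58: fwd
Round 3: pos0(id16) recv 99: fwd; pos1(id25) recv 71: fwd; pos2(id26) recv 58: fwd
Round 4: pos1(id25) recv 99: fwd; pos2(id26) recv 71: fwd; pos3(id12) recv 58: fwd
Round 5: pos2(id26) recv 99: fwd; pos3(id12) recv 71: fwd; pos4(id34) recv 58: fwd
Round 6: pos3(id12) recv 99: fwd; pos4(id34) recv 71: fwd; pos5(id99) recv 58: drop
Round 7: pos4(id34) recv 99: fwd; pos5(id99) recv 71: drop
Round 8: pos5(id99) recv 99: ELECTED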